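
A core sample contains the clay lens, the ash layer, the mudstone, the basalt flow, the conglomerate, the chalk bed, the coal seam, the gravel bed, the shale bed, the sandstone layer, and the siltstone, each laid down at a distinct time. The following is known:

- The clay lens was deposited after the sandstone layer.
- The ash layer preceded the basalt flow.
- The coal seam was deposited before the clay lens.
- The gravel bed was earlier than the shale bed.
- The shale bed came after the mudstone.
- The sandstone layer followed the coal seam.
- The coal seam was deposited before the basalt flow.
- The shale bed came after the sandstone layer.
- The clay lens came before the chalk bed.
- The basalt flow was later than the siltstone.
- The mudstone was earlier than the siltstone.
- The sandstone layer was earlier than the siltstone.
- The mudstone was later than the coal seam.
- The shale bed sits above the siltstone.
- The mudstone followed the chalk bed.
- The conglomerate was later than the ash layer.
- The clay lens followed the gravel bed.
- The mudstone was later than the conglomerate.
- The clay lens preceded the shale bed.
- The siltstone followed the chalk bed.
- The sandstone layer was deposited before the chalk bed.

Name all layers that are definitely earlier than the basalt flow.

the ash layer, the chalk bed, the clay lens, the coal seam, the conglomerate, the gravel bed, the mudstone, the sandstone layer, the siltstone

Directly stated before the basalt flow: the ash layer, the coal seam, and the siltstone.
The chalk bed reaches the basalt flow via the chalk bed → the siltstone → the basalt flow.
The clay lens reaches the basalt flow via the clay lens → the chalk bed → the siltstone → the basalt flow.
The conglomerate reaches the basalt flow via the conglomerate → the mudstone → the siltstone → the basalt flow.
Likewise the gravel bed, the mudstone, and the sandstone layer each reach the basalt flow by chaining the stated constraints.
No chain forces the shale bed ahead of the basalt flow.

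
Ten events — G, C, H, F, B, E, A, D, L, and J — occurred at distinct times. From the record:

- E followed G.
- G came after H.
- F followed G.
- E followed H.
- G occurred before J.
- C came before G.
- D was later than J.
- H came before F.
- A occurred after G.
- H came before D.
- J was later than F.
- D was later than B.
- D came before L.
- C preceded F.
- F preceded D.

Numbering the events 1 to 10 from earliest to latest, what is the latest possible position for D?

9

D must come before L — 1 event forced after it.
Everything else can be placed before D in some valid order, so D can sit as late as position 10 − 1 = 9.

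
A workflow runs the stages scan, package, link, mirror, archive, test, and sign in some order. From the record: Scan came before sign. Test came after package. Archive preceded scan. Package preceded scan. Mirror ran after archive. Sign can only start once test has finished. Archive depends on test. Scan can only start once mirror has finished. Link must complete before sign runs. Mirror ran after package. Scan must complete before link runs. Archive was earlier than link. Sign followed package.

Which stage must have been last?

sign

Every other stage has a chain of constraints placing it before sign, so sign is last.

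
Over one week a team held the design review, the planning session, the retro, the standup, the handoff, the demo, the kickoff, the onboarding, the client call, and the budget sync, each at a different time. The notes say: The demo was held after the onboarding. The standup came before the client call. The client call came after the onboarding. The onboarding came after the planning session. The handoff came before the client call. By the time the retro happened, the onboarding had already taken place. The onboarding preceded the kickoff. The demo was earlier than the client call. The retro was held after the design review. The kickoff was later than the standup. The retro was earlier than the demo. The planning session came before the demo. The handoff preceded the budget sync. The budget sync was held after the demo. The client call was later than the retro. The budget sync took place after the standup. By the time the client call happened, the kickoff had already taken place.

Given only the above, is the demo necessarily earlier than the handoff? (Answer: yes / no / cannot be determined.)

cannot be determined

No chain of stated constraints runs from the demo to the handoff, and none runs from the handoff to the demo either.
So the relative order of the demo and the handoff is not fixed by the given facts.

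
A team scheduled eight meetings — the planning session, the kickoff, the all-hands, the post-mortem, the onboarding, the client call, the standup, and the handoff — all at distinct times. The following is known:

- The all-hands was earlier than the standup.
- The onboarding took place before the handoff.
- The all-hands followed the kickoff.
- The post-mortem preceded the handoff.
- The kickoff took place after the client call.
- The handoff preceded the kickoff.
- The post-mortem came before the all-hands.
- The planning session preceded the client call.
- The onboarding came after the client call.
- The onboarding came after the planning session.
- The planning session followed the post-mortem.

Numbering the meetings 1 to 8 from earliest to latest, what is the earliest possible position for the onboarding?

4

The client call, the planning session, and the post-mortem must all come before the onboarding — 3 forced predecessors.
Nothing else is forced ahead of the onboarding, so its earliest slot is position 3 + 1 = 4.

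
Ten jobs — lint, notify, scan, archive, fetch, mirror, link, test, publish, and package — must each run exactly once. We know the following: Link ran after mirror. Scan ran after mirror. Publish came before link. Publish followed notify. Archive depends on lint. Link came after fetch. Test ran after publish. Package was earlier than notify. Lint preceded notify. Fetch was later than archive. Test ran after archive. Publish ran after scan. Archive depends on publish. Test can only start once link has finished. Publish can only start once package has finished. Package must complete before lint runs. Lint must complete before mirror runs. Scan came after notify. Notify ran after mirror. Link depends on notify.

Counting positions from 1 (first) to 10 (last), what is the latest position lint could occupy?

Lint must come before archive, fetch, link, mirror, notify, publish, scan, and test — 8 stages forced after it.
Everything else can be placed before lint in some valid order, so lint can sit as late as position 10 − 8 = 2.

2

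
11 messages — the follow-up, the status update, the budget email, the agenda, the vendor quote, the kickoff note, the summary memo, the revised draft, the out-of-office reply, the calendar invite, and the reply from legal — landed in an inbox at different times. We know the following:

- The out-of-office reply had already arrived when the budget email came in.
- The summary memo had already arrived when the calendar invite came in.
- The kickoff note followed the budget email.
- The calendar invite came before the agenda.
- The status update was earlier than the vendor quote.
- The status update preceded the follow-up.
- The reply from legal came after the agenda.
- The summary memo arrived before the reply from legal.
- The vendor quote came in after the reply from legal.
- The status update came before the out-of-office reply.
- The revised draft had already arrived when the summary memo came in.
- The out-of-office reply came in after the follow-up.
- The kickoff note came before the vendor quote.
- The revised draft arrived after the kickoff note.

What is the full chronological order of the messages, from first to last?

the status update, the follow-up, the out-of-office reply, the budget email, the kickoff note, the revised draft, the summary memo, the calendar invite, the agenda, the reply from legal, the vendor quote

The constraints fix every adjacent pair, so only one ordering works:
the status update → the follow-up → the out-of-office reply → the budget email → the kickoff note → the revised draft → the summary memo → the calendar invite → the agenda → the reply from legal → the vendor quote.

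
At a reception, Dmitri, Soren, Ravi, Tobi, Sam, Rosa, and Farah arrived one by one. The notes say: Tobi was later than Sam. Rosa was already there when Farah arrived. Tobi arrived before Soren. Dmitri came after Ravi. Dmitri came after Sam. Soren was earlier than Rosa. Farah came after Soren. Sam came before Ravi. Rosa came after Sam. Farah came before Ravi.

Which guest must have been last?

Dmitri

Every other guest has a chain of constraints placing them before Dmitri, so Dmitri is last.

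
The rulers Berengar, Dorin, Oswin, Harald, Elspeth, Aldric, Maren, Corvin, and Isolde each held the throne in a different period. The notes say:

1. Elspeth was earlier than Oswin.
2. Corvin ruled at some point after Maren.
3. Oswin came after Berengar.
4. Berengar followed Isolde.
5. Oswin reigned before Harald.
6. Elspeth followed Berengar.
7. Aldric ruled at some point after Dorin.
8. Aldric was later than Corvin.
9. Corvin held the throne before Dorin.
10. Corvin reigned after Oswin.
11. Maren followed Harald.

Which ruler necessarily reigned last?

Every other ruler has a chain of constraints placing them before Aldric, so Aldric is last.

Aldric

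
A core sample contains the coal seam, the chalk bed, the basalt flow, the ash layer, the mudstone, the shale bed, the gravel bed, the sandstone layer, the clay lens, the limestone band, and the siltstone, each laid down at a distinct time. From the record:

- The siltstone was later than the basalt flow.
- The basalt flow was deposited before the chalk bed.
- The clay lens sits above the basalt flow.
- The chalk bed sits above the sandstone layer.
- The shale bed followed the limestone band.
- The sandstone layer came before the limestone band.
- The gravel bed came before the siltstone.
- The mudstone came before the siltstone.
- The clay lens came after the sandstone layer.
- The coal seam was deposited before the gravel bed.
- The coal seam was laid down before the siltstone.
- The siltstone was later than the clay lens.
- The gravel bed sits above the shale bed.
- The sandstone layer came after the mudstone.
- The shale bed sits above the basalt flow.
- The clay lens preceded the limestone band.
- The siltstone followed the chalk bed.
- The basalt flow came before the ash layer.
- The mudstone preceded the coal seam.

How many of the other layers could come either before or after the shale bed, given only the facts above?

3

Forced before the shale bed: the basalt flow, the clay lens, the limestone band, the mudstone, and the sandstone layer; forced after the shale bed: the gravel bed and the siltstone.
That leaves the ash layer, the chalk bed, and the coal seam with no forced order relative to the shale bed — 3.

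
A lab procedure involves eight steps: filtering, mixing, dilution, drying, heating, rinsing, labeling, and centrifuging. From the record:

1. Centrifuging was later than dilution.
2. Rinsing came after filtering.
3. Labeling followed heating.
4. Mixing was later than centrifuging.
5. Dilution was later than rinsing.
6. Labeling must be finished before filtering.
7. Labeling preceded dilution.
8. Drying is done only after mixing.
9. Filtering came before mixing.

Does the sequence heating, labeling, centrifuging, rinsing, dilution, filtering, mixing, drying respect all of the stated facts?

no

The constraints require filtering before rinsing, but in the proposed sequence rinsing appears ahead of filtering. That one violation is enough.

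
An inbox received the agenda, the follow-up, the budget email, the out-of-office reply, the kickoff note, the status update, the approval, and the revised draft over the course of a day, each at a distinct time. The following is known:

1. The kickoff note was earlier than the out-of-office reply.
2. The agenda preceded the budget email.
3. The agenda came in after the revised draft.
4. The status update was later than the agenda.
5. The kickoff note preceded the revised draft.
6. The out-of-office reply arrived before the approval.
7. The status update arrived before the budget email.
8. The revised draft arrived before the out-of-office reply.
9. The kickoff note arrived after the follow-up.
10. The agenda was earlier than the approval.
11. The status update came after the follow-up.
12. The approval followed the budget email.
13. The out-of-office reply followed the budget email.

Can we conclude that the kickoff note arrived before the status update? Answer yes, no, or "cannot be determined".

Chain the constraints: the kickoff note → the revised draft → the agenda → the status update. Each link is directly stated, so the kickoff note comes before the status update.

yes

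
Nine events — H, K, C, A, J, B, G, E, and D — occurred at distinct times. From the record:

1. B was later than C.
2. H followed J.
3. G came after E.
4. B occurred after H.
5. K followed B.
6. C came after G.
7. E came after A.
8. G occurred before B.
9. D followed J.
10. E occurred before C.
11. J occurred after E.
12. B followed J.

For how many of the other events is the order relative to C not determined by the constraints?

Forced before C: A, E, and G; forced after C: B and K.
That leaves D, H, and J with no forced order relative to C — 3.

3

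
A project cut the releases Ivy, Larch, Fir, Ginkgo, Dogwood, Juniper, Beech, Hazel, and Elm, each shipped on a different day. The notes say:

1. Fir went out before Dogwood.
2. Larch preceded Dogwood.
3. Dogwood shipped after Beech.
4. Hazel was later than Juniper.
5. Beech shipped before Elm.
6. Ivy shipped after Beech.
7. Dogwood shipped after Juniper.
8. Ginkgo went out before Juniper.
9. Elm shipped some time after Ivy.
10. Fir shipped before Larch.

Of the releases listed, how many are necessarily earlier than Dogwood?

5

Directly stated before Dogwood: Beech, Fir, Juniper, and Larch.
Ginkgo reaches Dogwood via Ginkgo → Juniper → Dogwood.
No chain forces Hazel (or any of the others) ahead of Dogwood.
That's Beech, Fir, Ginkgo, Juniper, and Larch — 5 in all.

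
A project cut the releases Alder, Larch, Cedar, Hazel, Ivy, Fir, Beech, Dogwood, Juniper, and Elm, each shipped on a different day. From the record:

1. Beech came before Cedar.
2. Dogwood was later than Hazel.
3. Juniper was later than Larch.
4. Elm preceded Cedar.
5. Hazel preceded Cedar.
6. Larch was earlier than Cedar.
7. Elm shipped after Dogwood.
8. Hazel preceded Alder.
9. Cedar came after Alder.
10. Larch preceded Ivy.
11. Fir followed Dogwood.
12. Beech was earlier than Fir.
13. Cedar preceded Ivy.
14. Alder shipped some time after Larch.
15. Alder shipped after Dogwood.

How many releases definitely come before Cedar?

6

Directly stated before Cedar: Alder, Beech, Elm, Hazel, and Larch.
Dogwood reaches Cedar via Dogwood → Alder → Cedar.
That's Alder, Beech, Dogwood, Elm, Hazel, and Larch — 6 in all.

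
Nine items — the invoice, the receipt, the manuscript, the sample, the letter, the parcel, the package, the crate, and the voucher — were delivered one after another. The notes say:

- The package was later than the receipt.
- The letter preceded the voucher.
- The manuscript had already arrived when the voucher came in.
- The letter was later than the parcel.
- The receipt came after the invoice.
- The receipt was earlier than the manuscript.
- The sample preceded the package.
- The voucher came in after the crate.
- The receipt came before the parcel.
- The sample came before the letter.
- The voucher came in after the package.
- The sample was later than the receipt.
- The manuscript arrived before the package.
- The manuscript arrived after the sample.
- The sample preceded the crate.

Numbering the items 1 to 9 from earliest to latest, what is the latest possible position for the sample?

The sample must come before the crate, the letter, the manuscript, the package, and the voucher — 5 items forced after it.
Everything else can be placed before the sample in some valid order, so the sample can sit as late as position 9 − 5 = 4.

4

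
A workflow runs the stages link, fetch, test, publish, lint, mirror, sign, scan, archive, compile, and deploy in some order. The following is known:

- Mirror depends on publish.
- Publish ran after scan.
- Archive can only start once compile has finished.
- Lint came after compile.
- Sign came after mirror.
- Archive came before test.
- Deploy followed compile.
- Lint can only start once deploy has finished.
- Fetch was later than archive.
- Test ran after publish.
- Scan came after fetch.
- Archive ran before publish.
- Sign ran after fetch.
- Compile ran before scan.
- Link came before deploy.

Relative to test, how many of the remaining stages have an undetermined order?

Forced before test: archive, compile, fetch, publish, and scan.
That leaves deploy, link, lint, mirror, and sign with no forced order relative to test — 5.

5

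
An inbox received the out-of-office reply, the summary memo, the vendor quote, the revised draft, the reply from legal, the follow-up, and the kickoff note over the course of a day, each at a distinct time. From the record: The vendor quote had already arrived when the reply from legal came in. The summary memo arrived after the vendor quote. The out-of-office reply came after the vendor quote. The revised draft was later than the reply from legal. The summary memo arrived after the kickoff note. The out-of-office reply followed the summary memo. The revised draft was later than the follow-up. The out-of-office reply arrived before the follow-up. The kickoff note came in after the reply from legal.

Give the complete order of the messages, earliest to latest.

The constraints fix every adjacent pair, so only one ordering works:
the vendor quote → the reply from legal → the kickoff note → the summary memo → the out-of-office reply → the follow-up → the revised draft.

the vendor quote, the reply from legal, the kickoff note, the summary memo, the out-of-office reply, the follow-up, the revised draft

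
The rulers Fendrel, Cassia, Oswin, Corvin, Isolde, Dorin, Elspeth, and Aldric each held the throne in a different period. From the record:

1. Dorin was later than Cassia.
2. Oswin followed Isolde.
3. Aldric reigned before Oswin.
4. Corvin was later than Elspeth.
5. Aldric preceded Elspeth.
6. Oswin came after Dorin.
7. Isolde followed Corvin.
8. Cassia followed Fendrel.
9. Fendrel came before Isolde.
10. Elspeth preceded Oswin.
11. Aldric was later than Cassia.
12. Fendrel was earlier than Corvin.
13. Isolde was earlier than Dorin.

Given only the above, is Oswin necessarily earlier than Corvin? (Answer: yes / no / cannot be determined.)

Tracing the constraints gives Corvin → Isolde → Oswin, so Corvin must come before Oswin.
That means Oswin cannot be before Corvin.

no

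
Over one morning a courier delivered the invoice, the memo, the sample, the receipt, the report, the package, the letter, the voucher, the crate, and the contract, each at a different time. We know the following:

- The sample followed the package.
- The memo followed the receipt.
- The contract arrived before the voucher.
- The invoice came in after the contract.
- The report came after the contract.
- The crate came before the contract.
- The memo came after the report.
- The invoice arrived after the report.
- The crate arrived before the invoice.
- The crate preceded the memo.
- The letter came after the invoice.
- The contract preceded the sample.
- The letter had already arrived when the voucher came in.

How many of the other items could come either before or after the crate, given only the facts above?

2

Forced after the crate: the contract, the invoice, the letter, the memo, the report, the sample, and the voucher.
That leaves the package and the receipt with no forced order relative to the crate — 2.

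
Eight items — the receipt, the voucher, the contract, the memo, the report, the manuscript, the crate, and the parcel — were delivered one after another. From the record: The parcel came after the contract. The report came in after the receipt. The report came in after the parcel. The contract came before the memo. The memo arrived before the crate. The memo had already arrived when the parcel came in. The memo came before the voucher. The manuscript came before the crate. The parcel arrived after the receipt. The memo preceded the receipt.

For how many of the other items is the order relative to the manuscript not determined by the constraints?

Forced after the manuscript: the crate.
That leaves the contract, the memo, the parcel, the receipt, the report, and the voucher with no forced order relative to the manuscript — 6.

6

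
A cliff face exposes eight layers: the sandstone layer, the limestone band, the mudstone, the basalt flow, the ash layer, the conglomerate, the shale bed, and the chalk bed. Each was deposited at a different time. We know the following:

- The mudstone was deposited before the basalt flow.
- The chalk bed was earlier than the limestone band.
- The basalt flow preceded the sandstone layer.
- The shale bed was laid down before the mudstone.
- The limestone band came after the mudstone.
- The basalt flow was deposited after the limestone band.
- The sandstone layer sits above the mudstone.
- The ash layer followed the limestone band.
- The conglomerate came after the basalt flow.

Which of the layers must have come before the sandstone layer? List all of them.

Directly stated before the sandstone layer: the basalt flow and the mudstone.
The chalk bed reaches the sandstone layer via the chalk bed → the limestone band → the basalt flow → the sandstone layer.
The limestone band reaches the sandstone layer via the limestone band → the basalt flow → the sandstone layer.
The shale bed reaches the sandstone layer via the shale bed → the mudstone → the sandstone layer.
No chain forces the ash layer (or any of the others) ahead of the sandstone layer.

the basalt flow, the chalk bed, the limestone band, the mudstone, the shale bed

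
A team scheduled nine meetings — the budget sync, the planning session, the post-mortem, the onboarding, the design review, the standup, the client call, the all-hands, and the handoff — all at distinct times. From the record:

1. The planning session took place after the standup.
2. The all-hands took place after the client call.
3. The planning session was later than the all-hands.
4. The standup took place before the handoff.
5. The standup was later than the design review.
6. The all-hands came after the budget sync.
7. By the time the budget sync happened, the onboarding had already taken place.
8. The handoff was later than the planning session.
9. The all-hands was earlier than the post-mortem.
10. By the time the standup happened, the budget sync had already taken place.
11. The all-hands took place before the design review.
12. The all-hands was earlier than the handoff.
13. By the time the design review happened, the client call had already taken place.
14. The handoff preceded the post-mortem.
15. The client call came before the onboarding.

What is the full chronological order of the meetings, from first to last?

the client call, the onboarding, the budget sync, the all-hands, the design review, the standup, the planning session, the handoff, the post-mortem

The constraints fix every adjacent pair, so only one ordering works:
the client call → the onboarding → the budget sync → the all-hands → the design review → the standup → the planning session → the handoff → the post-mortem.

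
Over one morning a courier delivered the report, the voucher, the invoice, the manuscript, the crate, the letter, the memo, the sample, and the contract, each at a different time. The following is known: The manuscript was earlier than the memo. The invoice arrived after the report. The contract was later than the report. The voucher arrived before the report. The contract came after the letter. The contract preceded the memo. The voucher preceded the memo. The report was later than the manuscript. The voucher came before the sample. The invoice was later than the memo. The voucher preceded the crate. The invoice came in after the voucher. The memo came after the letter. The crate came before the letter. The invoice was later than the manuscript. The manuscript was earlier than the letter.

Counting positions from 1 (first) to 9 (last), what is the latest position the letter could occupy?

6

The letter must come before the contract, the invoice, and the memo — 3 items forced after it.
Everything else can be placed before the letter in some valid order, so the letter can sit as late as position 9 − 3 = 6.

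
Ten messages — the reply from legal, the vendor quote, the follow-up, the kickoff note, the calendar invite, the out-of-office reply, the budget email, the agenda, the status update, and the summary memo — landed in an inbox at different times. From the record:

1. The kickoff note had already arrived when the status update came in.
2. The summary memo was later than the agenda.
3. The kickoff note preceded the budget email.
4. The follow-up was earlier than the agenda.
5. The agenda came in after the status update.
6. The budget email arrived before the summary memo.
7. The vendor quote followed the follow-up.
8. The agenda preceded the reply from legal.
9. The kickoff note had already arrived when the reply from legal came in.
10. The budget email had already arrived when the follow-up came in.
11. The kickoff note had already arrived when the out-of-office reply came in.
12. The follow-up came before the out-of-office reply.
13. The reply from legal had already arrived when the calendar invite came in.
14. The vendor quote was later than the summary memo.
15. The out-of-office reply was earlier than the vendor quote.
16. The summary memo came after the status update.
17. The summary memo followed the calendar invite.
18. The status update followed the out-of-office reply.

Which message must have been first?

The kickoff note has a chain of constraints placing it before every other message, so the kickoff note must be first.

the kickoff note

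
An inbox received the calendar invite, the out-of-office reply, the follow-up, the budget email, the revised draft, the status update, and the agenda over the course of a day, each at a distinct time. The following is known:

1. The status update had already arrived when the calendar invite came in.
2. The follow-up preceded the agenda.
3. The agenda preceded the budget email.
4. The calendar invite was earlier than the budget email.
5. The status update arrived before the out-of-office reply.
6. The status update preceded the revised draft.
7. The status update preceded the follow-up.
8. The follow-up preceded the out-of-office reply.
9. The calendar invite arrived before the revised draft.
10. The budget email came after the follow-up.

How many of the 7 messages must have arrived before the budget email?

4

Directly stated before the budget email: the agenda, the calendar invite, and the follow-up.
The status update reaches the budget email via the status update → the follow-up → the budget email.
That's the agenda, the calendar invite, the follow-up, and the status update — 4 in all.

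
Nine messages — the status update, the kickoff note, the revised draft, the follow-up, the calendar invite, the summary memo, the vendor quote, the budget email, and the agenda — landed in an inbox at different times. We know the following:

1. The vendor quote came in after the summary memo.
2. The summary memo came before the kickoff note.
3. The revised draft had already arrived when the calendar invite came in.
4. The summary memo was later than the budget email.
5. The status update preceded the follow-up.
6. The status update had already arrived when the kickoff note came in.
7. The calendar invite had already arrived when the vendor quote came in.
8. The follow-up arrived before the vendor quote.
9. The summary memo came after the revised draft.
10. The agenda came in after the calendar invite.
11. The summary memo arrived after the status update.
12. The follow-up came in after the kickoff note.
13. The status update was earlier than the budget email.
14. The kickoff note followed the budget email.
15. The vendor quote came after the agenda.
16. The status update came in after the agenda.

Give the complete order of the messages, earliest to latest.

The constraints fix every adjacent pair, so only one ordering works:
the revised draft → the calendar invite → the agenda → the status update → the budget email → the summary memo → the kickoff note → the follow-up → the vendor quote.

the revised draft, the calendar invite, the agenda, the status update, the budget email, the summary memo, the kickoff note, the follow-up, the vendor quote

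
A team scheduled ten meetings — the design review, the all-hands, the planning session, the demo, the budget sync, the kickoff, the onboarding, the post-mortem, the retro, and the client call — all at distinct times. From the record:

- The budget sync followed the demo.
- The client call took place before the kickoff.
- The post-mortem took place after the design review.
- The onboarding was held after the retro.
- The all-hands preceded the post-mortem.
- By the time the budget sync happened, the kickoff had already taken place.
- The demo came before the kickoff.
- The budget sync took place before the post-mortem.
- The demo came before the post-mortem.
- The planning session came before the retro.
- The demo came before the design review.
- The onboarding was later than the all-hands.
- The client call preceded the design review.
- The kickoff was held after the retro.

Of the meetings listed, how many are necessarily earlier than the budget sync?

5

Directly stated before the budget sync: the demo and the kickoff.
The client call reaches the budget sync via the client call → the kickoff → the budget sync.
The planning session reaches the budget sync via the planning session → the retro → the kickoff → the budget sync.
The retro reaches the budget sync via the retro → the kickoff → the budget sync.
No chain forces the all-hands (or any of the others) ahead of the budget sync.
That's the client call, the demo, the kickoff, the planning session, and the retro — 5 in all.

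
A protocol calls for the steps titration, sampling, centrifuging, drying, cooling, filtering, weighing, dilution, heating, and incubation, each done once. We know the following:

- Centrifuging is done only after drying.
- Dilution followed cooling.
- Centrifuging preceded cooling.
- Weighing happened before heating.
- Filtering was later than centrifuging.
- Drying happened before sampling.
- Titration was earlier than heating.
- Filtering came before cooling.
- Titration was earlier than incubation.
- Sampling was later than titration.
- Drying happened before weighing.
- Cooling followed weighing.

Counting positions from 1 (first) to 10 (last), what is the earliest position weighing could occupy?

2

Drying must come before weighing — 1 forced predecessor.
Nothing else is forced ahead of weighing, so its earliest slot is position 1 + 1 = 2.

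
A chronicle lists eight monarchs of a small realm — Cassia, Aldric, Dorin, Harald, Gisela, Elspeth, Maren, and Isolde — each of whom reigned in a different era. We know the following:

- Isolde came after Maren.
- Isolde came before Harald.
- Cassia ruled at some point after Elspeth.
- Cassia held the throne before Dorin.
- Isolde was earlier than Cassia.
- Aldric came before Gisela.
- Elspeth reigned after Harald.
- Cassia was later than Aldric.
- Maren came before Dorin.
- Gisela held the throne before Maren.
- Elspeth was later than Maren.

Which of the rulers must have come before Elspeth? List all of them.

Aldric, Gisela, Harald, Isolde, Maren

Directly stated before Elspeth: Harald and Maren.
Aldric reaches Elspeth via Aldric → Gisela → Maren → Elspeth.
Gisela reaches Elspeth via Gisela → Maren → Elspeth.
Isolde reaches Elspeth via Isolde → Harald → Elspeth.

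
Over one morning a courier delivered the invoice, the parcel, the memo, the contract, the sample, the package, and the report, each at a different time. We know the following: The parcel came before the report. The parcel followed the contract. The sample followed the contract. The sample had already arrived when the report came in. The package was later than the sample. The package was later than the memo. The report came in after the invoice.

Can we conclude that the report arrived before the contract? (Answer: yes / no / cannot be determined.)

Tracing the constraints gives the contract → the parcel → the report, so the contract must come before the report.
That means the report cannot be before the contract.

no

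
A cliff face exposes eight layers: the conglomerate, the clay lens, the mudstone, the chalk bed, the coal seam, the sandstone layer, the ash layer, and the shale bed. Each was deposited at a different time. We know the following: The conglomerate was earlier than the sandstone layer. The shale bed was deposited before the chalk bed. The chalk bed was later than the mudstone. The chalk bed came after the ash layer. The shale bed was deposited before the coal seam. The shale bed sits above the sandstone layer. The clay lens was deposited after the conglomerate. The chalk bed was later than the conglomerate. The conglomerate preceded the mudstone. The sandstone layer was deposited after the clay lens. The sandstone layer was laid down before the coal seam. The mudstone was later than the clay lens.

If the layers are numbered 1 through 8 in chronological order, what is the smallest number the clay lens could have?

The conglomerate must come before the clay lens — 1 forced predecessor.
Nothing else is forced ahead of the clay lens, so its earliest slot is position 1 + 1 = 2.

2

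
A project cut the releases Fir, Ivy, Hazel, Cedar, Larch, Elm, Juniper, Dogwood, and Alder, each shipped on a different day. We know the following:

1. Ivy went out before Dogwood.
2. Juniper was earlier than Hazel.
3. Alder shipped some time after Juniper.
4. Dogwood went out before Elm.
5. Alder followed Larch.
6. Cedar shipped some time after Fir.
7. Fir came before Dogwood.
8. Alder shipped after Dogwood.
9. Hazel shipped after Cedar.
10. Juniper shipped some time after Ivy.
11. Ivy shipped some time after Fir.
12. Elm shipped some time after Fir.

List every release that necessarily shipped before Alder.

Directly stated before Alder: Dogwood, Juniper, and Larch.
Fir reaches Alder via Fir → Dogwood → Alder.
Ivy reaches Alder via Ivy → Dogwood → Alder.

Dogwood, Fir, Ivy, Juniper, Larch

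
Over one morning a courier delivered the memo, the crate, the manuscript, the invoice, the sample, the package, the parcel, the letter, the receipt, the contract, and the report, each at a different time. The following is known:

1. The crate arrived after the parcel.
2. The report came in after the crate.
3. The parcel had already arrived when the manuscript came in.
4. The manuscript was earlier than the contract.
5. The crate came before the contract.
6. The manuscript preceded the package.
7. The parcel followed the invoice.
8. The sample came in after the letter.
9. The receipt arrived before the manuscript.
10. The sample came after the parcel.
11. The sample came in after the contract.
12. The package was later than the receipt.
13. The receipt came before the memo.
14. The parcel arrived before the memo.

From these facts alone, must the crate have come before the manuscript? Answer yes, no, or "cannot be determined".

cannot be determined

No chain of stated constraints runs from the crate to the manuscript, and none runs from the manuscript to the crate either.
So the relative order of the crate and the manuscript is not fixed by the given facts.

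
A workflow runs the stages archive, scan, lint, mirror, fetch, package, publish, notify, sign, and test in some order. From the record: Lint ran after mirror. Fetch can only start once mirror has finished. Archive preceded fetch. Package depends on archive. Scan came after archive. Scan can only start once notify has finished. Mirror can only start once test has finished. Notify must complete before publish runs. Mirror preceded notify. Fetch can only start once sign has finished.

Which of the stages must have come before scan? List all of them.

archive, mirror, notify, test

Directly stated before scan: archive and notify.
Mirror reaches scan via mirror → notify → scan.
Test reaches scan via test → mirror → notify → scan.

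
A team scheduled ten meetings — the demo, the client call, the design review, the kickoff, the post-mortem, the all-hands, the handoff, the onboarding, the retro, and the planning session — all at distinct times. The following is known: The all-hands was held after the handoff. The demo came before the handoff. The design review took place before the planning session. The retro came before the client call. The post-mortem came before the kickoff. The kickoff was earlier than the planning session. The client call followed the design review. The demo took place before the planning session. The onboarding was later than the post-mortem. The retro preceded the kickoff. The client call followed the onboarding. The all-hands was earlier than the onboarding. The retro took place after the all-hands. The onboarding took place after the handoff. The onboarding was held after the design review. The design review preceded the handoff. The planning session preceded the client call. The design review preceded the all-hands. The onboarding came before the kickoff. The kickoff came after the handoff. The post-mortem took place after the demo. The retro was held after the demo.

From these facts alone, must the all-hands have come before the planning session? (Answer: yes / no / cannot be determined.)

yes

Chain the constraints: the all-hands → the onboarding → the kickoff → the planning session. Each link is directly stated, so the all-hands comes before the planning session.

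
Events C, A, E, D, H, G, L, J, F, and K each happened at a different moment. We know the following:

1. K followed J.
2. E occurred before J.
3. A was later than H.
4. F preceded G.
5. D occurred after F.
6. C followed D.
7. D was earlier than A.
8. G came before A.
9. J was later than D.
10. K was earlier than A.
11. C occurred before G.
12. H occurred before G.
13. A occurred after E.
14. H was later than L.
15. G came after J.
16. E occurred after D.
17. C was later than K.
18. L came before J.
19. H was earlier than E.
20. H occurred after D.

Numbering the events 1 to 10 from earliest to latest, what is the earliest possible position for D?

F must come before D — 1 forced predecessor.
Nothing else is forced ahead of D, so its earliest slot is position 1 + 1 = 2.

2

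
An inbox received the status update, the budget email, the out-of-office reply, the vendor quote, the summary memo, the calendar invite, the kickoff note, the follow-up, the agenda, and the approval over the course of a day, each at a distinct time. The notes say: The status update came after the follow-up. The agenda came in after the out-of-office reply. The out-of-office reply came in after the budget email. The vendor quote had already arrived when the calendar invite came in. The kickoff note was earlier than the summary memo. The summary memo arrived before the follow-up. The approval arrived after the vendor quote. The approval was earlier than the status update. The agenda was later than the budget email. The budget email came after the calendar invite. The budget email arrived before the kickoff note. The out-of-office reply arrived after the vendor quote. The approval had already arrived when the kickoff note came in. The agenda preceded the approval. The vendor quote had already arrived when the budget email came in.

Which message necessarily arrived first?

The vendor quote has a chain of constraints placing it before every other message, so the vendor quote must be first.

the vendor quote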